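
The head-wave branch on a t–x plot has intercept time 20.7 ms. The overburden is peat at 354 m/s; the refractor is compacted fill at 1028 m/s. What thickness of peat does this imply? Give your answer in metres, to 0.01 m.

3.90 m

θ_c = arcsin(354/1028) = 20.14°; cos θ_c = 0.9388.
tᵢ = 2h cos θ_c/V₁ ⇒ h = tᵢ·V₁/(2 cos θ_c) = 0.0207·354/(2·0.9388) = 3.90 m.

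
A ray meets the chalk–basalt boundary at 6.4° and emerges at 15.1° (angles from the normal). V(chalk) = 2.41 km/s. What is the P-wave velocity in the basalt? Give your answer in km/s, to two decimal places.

sin 6.4° = 0.1115; sin 15.1° = 0.2605.
V₂ = V₁·(sin θ₂/sin θ₁) = 2.41·(0.2605/0.1115) = 5.63 km/s.

5.63 km/s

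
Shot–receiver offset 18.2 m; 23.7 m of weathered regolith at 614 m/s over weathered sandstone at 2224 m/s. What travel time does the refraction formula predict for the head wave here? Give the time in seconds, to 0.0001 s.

0.0824 s

θ_c = arcsin(V₁/V₂) = arcsin(614/2224) = 16.03°, cos θ_c = 0.9611.
Intercept time tᵢ = 2h cos θ_c / V₁ = 2·23.7·0.9611/614 = 0.07420 s.
t = x/V₂ + tᵢ = 18.2/2224 + 0.07420 = 0.08238 s.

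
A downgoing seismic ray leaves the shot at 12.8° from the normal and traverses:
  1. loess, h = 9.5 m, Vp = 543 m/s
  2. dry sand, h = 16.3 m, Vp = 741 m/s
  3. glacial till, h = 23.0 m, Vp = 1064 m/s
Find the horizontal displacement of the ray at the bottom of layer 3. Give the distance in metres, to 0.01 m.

p = sin θ₁/V₁ = sin 12.8°/543 = 4.0801e-04 s/m is conserved through the stack.
Layer 1: θ = 12.80°; offset = 9.5·tan 12.80° = 2.1583 m.
Layer 2: sin θ = p·741 = 0.3023 → θ = 17.60°; offset = 16.3·tan 17.60° = 5.1700 m.
Layer 3: sin θ = p·1064 = 0.4341 → θ = 25.73°; offset = 23.0·tan 25.73° = 11.0837 m.
Σ offsets = 18.4120 m.

18.41 m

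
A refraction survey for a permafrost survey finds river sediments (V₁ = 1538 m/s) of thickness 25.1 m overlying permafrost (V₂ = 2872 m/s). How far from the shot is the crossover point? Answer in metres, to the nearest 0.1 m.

θ_c = arcsin(1538/2872) = 32.38°, so cos θ_c = 0.8445 and tᵢ = 2h cos θ_c/V₁ = 0.0276 s.
At crossover x/V₁ = x/V₂ + tᵢ ⇒ x = tᵢ/(1/V₁ − 1/V₂) = 0.02757/(6.5020e-04 − 3.4819e-04) = 91.27 m.

91.3 m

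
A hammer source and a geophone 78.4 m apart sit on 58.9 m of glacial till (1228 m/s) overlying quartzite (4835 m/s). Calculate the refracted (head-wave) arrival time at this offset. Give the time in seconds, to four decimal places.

0.1090 s

θ_c = arcsin(V₁/V₂) = arcsin(1228/4835) = 14.71°, cos θ_c = 0.9672.
Intercept time tᵢ = 2h cos θ_c / V₁ = 2·58.9·0.9672/1228 = 0.09278 s.
t = x/V₂ + tᵢ = 78.4/4835 + 0.09278 = 0.10900 s.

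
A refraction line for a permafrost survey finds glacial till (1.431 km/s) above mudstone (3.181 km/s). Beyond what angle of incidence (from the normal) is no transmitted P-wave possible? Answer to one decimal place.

At critical incidence the refracted ray runs along the interface (θ₂ = 90°), so sin θ_c = V₁/V₂.
θ_c = arcsin(1.431/3.181) = arcsin 0.4499 = 26.73°.

26.7°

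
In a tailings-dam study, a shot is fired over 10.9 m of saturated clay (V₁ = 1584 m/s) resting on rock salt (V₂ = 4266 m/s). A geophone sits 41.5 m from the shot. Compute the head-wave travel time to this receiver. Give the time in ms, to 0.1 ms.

22.5 ms

θ_c = arcsin(V₁/V₂) = arcsin(1584/4266) = 21.80°, cos θ_c = 0.9285.
Intercept time tᵢ = 2h cos θ_c / V₁ = 2·10.9·0.9285/1584 = 0.01278 s.
t = x/V₂ + tᵢ = 41.5/4266 + 0.01278 = 0.02251 s.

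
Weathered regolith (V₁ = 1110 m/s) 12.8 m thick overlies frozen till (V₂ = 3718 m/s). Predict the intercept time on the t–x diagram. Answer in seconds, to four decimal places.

0.0220 s

θ_c = arcsin(V₁/V₂) = arcsin(1110/3718) = 17.37°; cos θ_c = 0.9544.
tᵢ = 2h·cos θ_c / V₁ = 2·12.8·0.9544 / 1110 = 0.02201 s.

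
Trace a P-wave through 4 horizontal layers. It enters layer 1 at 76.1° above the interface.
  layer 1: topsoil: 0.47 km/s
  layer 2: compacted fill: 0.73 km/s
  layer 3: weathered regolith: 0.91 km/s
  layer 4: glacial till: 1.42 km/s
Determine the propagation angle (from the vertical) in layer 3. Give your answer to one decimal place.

27.7°

From the normal: θ₁ = 90° − 76.1° = 13.9°.
Snell's law across each interface conserves sin θ / V, so sin θ_3 = V_3·sin θ₁/V₁.
sin θ_3 = 0.91 × sin 13.9° / 0.47 = 0.4651.
θ_3 = 27.72° from the vertical.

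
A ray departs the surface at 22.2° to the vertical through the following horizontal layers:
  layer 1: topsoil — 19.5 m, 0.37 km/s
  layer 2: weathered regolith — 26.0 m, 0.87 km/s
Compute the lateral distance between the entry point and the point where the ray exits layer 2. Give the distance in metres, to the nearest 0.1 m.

58.3 m

Apply Snell's law at each interface; in layer i the horizontal offset is hᵢ·tan θᵢ.
Layer 1: θ = 22.20°; offset = 19.5·tan 22.20° = 7.958 m.
Layer 2: sin θ = 0.87·sin 22.2°/0.37 = 0.8884, θ = 62.68°; offset = 26.0·tan 62.68° = 50.325 m.
Σ offsets = 58.283 m.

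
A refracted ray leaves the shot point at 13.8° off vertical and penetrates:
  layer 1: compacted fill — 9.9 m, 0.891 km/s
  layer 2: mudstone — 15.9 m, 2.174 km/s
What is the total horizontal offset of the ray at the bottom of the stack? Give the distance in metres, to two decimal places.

13.81 m

Apply Snell's law at each interface; in layer i the horizontal offset is hᵢ·tan θᵢ.
Layer 1: θ = 13.80°; offset = 9.9·tan 13.80° = 2.4317 m.
Layer 2: sin θ = 2.174·sin 13.8°/0.891 = 0.5820, θ = 35.59°; offset = 15.9·tan 35.59° = 11.3800 m.
Total horizontal offset = 13.8116 m.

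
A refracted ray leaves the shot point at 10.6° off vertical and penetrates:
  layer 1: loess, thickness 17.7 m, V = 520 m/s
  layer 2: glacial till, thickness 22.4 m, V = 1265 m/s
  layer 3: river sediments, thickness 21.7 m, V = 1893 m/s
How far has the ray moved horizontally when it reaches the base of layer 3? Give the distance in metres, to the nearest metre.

Apply Snell's law at each interface; in layer i the horizontal offset is hᵢ·tan θᵢ.
Layer 1: θ = 10.60°; offset = 17.7·tan 10.60° = 3.312 m.
Layer 2: sin θ = 1265·sin 10.6°/520 = 0.4475, θ = 26.58°; offset = 22.4·tan 26.58° = 11.209 m.
Layer 3: sin θ = 1893·sin 10.6°/520 = 0.6697, θ = 42.04°; offset = 21.7·tan 42.04° = 19.566 m.
Total horizontal offset = 34.088 m.

34 m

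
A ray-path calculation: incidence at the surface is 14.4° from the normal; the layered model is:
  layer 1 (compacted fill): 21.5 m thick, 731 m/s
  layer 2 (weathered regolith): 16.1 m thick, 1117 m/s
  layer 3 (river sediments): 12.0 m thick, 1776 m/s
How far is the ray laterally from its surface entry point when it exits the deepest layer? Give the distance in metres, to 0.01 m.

21.23 m

Ray parameter p = sin 14.4° / 731 m/s = 3.4021e-04 s/m.
Layer 1: θ = 14.40°; offset = 21.5·tan 14.40° = 5.5203 m.
Layer 2: sin θ = p·1117 = 0.3800 → θ = 22.33°; offset = 16.1·tan 22.33° = 6.6143 m.
Layer 3: sin θ = p·1776 = 0.6042 → θ = 37.17°; offset = 12.0·tan 37.17° = 9.0991 m.
Summing the layer offsets gives 21.2337 m.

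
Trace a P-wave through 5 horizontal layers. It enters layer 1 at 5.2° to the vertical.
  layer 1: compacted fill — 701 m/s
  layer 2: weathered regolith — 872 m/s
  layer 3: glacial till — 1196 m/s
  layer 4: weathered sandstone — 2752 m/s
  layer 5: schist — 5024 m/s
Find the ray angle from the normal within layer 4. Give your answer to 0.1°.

Ray parameter p = sin 5.2° / 701 = 1.2929e-04 s/m.
sin θ_4 = p·V_4 = 1.2929e-04 × 2752 = 0.3558.
θ_4 = 20.84° from the vertical.

20.8°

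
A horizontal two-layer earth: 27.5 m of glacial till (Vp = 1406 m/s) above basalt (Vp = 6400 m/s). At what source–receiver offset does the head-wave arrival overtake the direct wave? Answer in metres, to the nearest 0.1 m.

x_cross = 2h·√((V₂+V₁)/(V₂−V₁)).
(V₂+V₁)/(V₂−V₁) = (6400+1406)/(6400−1406) = 1.5631; √ = 1.2502.
x_cross = 2·27.5·1.2502 = 68.76 m.

68.8 m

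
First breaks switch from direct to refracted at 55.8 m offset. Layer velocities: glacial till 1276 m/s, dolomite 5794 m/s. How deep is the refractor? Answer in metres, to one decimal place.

h = (x_cross/2)·√((V₂−V₁)/(V₂+V₁)).
(V₂−V₁)/(V₂+V₁) = (5794−1276)/(5794+1276) = 0.6390; √ = 0.7994.
h = (55.8/2)·0.7994 = 22.30 m.

22.3 m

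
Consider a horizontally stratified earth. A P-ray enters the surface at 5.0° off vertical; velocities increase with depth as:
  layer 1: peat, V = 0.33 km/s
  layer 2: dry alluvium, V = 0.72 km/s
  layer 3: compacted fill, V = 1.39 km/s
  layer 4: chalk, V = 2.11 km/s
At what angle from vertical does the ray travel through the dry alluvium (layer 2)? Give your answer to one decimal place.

11.0°

Snell's law across each interface conserves sin θ / V, so sin θ_2 = V_2·sin θ₁/V₁.
sin θ_2 = 0.72 × sin 5.0° / 0.33 = 0.1902.
θ_2 = 10.96° from the vertical.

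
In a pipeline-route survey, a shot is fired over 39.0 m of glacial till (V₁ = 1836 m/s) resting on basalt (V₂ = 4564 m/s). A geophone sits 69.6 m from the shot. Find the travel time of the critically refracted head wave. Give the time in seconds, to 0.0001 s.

θ_c = arcsin(V₁/V₂) = arcsin(1836/4564) = 23.72°, cos θ_c = 0.9155.
Intercept time tᵢ = 2h cos θ_c / V₁ = 2·39.0·0.9155/1836 = 0.03889 s.
t = x/V₂ + tᵢ = 69.6/4564 + 0.03889 = 0.05414 s.

0.0541 s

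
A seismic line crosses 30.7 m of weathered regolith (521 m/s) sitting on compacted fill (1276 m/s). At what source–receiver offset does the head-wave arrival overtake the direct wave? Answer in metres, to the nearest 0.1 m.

θ_c = arcsin(521/1276) = 24.10°, so cos θ_c = 0.9128 and tᵢ = 2h cos θ_c/V₁ = 0.1076 s.
At crossover x/V₁ = x/V₂ + tᵢ ⇒ x = tᵢ/(1/V₁ − 1/V₂) = 0.10758/(1.9194e-03 − 7.8370e-04) = 94.73 m.

94.7 m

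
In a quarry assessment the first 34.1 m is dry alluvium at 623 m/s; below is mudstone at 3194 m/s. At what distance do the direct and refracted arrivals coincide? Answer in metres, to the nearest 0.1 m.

83.1 m

θ_c = arcsin(623/3194) = 11.25°, so cos θ_c = 0.9808 and tᵢ = 2h cos θ_c/V₁ = 0.1074 s.
At crossover x/V₁ = x/V₂ + tᵢ ⇒ x = tᵢ/(1/V₁ − 1/V₂) = 0.10737/(1.6051e-03 − 3.1309e-04) = 83.10 m.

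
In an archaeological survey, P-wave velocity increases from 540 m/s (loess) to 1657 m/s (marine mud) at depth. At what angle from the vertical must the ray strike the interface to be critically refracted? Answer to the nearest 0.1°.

19.0°

At critical incidence the refracted ray runs along the interface (θ₂ = 90°), so sin θ_c = V₁/V₂.
θ_c = arcsin(540/1657) = arcsin 0.3259 = 19.02°.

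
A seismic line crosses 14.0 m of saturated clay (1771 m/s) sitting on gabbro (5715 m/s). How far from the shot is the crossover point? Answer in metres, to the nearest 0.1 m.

38.6 m

x_cross = 2h·√((V₂+V₁)/(V₂−V₁)).
(V₂+V₁)/(V₂−V₁) = (5715+1771)/(5715−1771) = 1.8981; √ = 1.3777.
x_cross = 2·14.0·1.3777 = 38.58 m.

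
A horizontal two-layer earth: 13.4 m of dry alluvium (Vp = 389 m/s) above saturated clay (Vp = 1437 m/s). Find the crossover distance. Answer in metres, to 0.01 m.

θ_c = arcsin(389/1437) = 15.71°, so cos θ_c = 0.9627 and tᵢ = 2h cos θ_c/V₁ = 0.0663 s.
At crossover x/V₁ = x/V₂ + tᵢ ⇒ x = tᵢ/(1/V₁ − 1/V₂) = 0.06632/(2.5707e-03 − 6.9589e-04) = 35.38 m.

35.38 m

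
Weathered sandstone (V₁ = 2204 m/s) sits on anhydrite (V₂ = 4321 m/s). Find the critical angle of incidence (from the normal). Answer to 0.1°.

30.7°

At critical incidence the refracted ray runs along the interface (θ₂ = 90°), so sin θ_c = V₁/V₂.
θ_c = arcsin(2204/4321) = arcsin 0.5101 = 30.67°.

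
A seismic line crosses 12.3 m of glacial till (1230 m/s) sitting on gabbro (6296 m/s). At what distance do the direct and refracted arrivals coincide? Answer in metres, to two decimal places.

x_cross = 2h·√((V₂+V₁)/(V₂−V₁)).
(V₂+V₁)/(V₂−V₁) = (6296+1230)/(6296−1230) = 1.4856; √ = 1.2188.
x_cross = 2·12.3·1.2188 = 29.98 m.

29.98 m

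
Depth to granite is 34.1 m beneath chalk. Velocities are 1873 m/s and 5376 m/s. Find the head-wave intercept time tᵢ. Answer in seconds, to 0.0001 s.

θ_c = arcsin(V₁/V₂) = arcsin(1873/5376) = 20.39°; cos θ_c = 0.9373.
tᵢ = 2h·cos θ_c / V₁ = 2·34.1·0.9373 / 1873 = 0.03413 s.

0.0341 s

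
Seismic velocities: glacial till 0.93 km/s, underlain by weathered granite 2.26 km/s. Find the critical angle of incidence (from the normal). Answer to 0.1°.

At critical incidence the refracted ray runs along the interface (θ₂ = 90°), so sin θ_c = V₁/V₂.
θ_c = arcsin(0.93/2.26) = arcsin 0.4115 = 24.30°.

24.3°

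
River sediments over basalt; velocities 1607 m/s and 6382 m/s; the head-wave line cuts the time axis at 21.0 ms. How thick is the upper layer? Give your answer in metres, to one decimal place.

θ_c = arcsin(1607/6382) = 14.58°; cos θ_c = 0.9678.
tᵢ = 2h cos θ_c/V₁ ⇒ h = tᵢ·V₁/(2 cos θ_c) = 0.021·1607/(2·0.9678) = 17.44 m.

17.4 m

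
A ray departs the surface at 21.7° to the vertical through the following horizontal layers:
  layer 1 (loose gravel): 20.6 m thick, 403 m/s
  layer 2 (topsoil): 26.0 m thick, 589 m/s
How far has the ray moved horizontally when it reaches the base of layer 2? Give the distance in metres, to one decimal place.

24.9 m

Apply Snell's law at each interface; in layer i the horizontal offset is hᵢ·tan θᵢ.
Layer 1: θ = 21.70°; offset = 20.6·tan 21.70° = 8.198 m.
Layer 2: sin θ = 589·sin 21.7°/403 = 0.5404, θ = 32.71°; offset = 26.0·tan 32.71° = 16.699 m.
Total horizontal offset = 24.896 m.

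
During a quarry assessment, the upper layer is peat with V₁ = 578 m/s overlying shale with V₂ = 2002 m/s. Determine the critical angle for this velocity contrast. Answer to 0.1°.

16.8°

At critical incidence the refracted ray runs along the interface (θ₂ = 90°), so sin θ_c = V₁/V₂.
θ_c = arcsin(578/2002) = arcsin 0.2887 = 16.78°.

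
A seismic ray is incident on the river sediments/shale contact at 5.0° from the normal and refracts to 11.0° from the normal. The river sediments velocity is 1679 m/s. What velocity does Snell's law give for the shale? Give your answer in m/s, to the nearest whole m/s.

sin 5.0° = 0.0872; sin 11.0° = 0.1908.
V₂ = V₁·(sin θ₂/sin θ₁) = 1679·(0.1908/0.0872) = 3675.81 m/s.

3676 m/s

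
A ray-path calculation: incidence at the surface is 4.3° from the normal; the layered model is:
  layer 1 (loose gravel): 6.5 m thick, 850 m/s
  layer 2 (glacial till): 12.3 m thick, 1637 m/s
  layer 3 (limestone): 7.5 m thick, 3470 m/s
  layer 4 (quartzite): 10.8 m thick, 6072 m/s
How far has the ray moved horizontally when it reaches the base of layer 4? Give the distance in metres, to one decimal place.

11.5 m

Apply Snell's law at each interface; in layer i the horizontal offset is hᵢ·tan θᵢ.
Layer 1: θ = 4.30°; offset = 6.5·tan 4.30° = 0.489 m.
Layer 2: sin θ = 1637·sin 4.3°/850 = 0.1444, θ = 8.30°; offset = 12.3·tan 8.30° = 1.795 m.
Layer 3: sin θ = 3470·sin 4.3°/850 = 0.3061, θ = 17.82°; offset = 7.5·tan 17.82° = 2.411 m.
Layer 4: sin θ = 6072·sin 4.3°/850 = 0.5356, θ = 32.39°; offset = 10.8·tan 32.39° = 6.850 m.
Summing the layer offsets gives 11.545 m.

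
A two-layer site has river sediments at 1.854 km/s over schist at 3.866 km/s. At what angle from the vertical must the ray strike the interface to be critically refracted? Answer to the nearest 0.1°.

28.7°

Critical incidence: sin θ_c = V₁/V₂ = 1.854/3.866 = 0.4796.
θ_c = arcsin 0.4796 = 28.66°.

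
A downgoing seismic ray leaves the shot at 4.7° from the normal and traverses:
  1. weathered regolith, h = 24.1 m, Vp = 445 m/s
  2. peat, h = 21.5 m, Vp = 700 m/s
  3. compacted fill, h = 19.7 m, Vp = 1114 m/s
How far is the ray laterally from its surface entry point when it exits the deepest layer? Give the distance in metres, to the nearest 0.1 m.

8.9 m

Apply Snell's law at each interface; in layer i the horizontal offset is hᵢ·tan θᵢ.
Layer 1: θ = 4.70°; offset = 24.1·tan 4.70° = 1.981 m.
Layer 2: sin θ = 700·sin 4.7°/445 = 0.1289, θ = 7.41°; offset = 21.5·tan 7.41° = 2.794 m.
Layer 3: sin θ = 1114·sin 4.7°/445 = 0.2051, θ = 11.84°; offset = 19.7·tan 11.84° = 4.129 m.
Summing the layer offsets gives 8.905 m.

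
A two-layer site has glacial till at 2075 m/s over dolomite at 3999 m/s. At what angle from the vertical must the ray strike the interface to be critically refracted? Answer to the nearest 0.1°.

At critical incidence the refracted ray runs along the interface (θ₂ = 90°), so sin θ_c = V₁/V₂.
θ_c = arcsin(2075/3999) = arcsin 0.5189 = 31.26°.

31.3°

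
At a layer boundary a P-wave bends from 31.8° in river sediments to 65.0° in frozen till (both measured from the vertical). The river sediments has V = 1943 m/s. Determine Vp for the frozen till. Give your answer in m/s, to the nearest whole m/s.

3342 m/s

sin 31.8° = 0.5270; sin 65.0° = 0.9063.
V₂ = V₁·(sin θ₂/sin θ₁) = 1943·(0.9063/0.5270) = 3341.75 m/s.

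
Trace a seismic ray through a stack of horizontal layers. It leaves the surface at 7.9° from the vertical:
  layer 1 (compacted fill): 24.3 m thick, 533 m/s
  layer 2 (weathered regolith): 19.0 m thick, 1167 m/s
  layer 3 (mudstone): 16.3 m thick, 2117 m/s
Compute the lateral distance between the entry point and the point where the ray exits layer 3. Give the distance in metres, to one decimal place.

20.0 m

p = sin θ₁/V₁ = sin 7.9°/533 = 2.5787e-04 s/m is conserved through the stack.
Layer 1: θ = 7.90°; offset = 24.3·tan 7.90° = 3.372 m.
Layer 2: sin θ = p·1167 = 0.3009 → θ = 17.51°; offset = 19.0·tan 17.51° = 5.996 m.
Layer 3: sin θ = p·2117 = 0.5459 → θ = 33.09°; offset = 16.3·tan 33.09° = 10.621 m.
Total horizontal offset = 19.988 m.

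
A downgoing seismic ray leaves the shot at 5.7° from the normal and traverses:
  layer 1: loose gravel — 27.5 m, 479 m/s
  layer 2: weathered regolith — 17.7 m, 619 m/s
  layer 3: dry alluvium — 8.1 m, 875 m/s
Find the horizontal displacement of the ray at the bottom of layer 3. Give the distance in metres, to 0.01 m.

6.53 m

Apply Snell's law at each interface; in layer i the horizontal offset is hᵢ·tan θᵢ.
Layer 1: θ = 5.70°; offset = 27.5·tan 5.70° = 2.7449 m.
Layer 2: sin θ = 619·sin 5.7°/479 = 0.1283, θ = 7.37°; offset = 17.7·tan 7.37° = 2.2907 m.
Layer 3: sin θ = 875·sin 5.7°/479 = 0.1814, θ = 10.45°; offset = 8.1·tan 10.45° = 1.4944 m.
Total horizontal offset = 6.5300 m.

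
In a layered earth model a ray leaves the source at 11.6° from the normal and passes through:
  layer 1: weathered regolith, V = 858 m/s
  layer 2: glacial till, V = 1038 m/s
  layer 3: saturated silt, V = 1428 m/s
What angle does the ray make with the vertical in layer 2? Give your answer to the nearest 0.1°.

Ray parameter p = sin 11.6° / 858 = 2.3436e-04 s/m.
sin θ_2 = p·V_2 = 2.3436e-04 × 1038 = 0.2433.
θ_2 = arcsin 0.2433 = 14.08°.

14.1°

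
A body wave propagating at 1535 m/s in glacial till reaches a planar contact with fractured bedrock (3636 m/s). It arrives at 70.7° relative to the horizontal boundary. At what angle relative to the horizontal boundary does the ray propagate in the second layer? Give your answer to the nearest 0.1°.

38.5°

Angle from the normal: 90° − 70.7° = 19.3°.
sin θ₁/V₁ = sin θ₂/V₂ ⇒ sin θ₂ = 3636·sin 19.3°/1535 = 3636·0.3305/1535 = 0.7829.
θ₂ = arcsin 0.7829 = 51.53° from the normal.
From the interface: 90° − 51.53° = 38.47°.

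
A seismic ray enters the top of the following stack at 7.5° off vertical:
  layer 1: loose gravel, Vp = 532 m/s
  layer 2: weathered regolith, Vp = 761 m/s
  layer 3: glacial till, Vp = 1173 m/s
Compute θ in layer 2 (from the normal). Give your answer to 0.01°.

10.76°

Ray parameter p = sin 7.5° / 532 = 2.4535e-04 s/m.
sin θ_2 = p·V_2 = 2.4535e-04 × 761 = 0.1867.
θ_2 = 10.76° from the vertical.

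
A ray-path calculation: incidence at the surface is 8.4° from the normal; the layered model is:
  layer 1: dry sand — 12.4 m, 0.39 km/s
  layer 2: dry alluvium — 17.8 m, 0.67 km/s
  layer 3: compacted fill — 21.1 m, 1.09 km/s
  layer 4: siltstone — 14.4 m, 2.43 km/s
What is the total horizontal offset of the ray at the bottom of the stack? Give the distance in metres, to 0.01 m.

47.53 m

Ray parameter p = sin 8.4° / 0.39 km/s = 3.7457e-01 s/km.
Layer 1: θ = 8.40°; offset = 12.4·tan 8.40° = 1.8311 m.
Layer 2: sin θ = p·0.67 = 0.2510 → θ = 14.53°; offset = 17.8·tan 14.53° = 4.6148 m.
Layer 3: sin θ = p·1.09 = 0.4083 → θ = 24.10°; offset = 21.1·tan 24.10° = 9.4372 m.
Layer 4: sin θ = p·2.43 = 0.9102 → θ = 65.53°; offset = 14.4·tan 65.53° = 31.6482 m.
Σ offsets = 47.5313 m.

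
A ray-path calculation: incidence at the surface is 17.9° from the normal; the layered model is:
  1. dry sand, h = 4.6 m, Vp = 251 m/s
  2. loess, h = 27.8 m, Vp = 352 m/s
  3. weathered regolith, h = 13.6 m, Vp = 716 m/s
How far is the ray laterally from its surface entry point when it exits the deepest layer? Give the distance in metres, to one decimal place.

39.6 m

Ray parameter p = sin 17.9° / 251 m/s = 1.2245e-03 s/m.
Layer 1: θ = 17.90°; offset = 4.6·tan 17.90° = 1.486 m.
Layer 2: sin θ = p·352 = 0.4310 → θ = 25.53°; offset = 27.8·tan 25.53° = 13.280 m.
Layer 3: sin θ = p·716 = 0.8768 → θ = 61.25°; offset = 13.6·tan 61.25° = 24.794 m.
Σ offsets = 39.559 m.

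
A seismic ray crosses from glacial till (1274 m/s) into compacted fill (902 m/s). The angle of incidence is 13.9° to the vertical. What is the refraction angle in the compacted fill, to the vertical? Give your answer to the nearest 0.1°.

sin θ₁/V₁ = sin θ₂/V₂ ⇒ sin θ₂ = 902·sin 13.9°/1274 = 902·0.2402/1274 = 0.1701.
θ₂ = arcsin 0.1701 = 9.79° from the normal.

9.8°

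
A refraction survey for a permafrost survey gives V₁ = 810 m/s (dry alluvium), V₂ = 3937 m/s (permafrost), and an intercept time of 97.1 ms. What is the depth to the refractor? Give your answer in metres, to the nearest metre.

40 m

h = tᵢ·V₁·V₂ / (2·√(V₂²−V₁²)).
√(V₂²−V₁²) = √(3937² − 810²) = 3852.8 m/s.
h = 0.0971 s × 810 × 3937 / (2 × 3852.8) = 40.19 m.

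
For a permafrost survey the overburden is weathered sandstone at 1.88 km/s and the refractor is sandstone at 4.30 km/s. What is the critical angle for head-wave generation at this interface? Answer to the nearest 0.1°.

Critical incidence: sin θ_c = V₁/V₂ = 1.88/4.30 = 0.4372.
θ_c = arcsin 0.4372 = 25.93°.

25.9°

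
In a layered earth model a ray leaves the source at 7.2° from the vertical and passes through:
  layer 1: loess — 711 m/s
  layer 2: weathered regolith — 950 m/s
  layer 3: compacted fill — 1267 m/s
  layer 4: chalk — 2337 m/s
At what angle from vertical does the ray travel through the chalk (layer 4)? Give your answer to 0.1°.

24.3°

Ray parameter p = sin 7.2° / 711 = 1.7628e-04 s/m.
sin θ_4 = p·V_4 = 1.7628e-04 × 2337 = 0.4120.
θ_4 = arcsin 0.4120 = 24.33°.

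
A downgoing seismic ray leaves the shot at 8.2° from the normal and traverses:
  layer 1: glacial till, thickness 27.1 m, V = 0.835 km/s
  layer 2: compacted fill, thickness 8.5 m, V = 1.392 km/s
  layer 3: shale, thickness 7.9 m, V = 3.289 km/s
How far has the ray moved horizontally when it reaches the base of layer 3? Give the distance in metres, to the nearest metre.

11 m

Apply Snell's law at each interface; in layer i the horizontal offset is hᵢ·tan θᵢ.
Layer 1: θ = 8.20°; offset = 27.1·tan 8.20° = 3.905 m.
Layer 2: sin θ = 1.392·sin 8.2°/0.835 = 0.2378, θ = 13.76°; offset = 8.5·tan 13.76° = 2.081 m.
Layer 3: sin θ = 3.289·sin 8.2°/0.835 = 0.5618, θ = 34.18°; offset = 7.9·tan 34.18° = 5.365 m.
Total horizontal offset = 11.351 m.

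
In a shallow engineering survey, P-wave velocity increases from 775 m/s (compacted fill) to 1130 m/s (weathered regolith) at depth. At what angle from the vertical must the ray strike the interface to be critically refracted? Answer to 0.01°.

43.30°

Critical incidence: sin θ_c = V₁/V₂ = 775/1130 = 0.6858.
θ_c = arcsin 0.6858 = 43.30°.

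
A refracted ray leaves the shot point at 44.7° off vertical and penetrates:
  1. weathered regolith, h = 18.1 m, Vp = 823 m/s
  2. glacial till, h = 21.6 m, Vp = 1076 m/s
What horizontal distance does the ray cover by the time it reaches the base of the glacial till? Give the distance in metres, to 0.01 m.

Apply Snell's law at each interface; in layer i the horizontal offset is hᵢ·tan θᵢ.
Layer 1: θ = 44.70°; offset = 18.1·tan 44.70° = 17.9114 m.
Layer 2: sin θ = 1076·sin 44.7°/823 = 0.9196, θ = 66.87°; offset = 21.6·tan 66.87° = 50.5709 m.
Σ offsets = 68.4824 m.

68.48 m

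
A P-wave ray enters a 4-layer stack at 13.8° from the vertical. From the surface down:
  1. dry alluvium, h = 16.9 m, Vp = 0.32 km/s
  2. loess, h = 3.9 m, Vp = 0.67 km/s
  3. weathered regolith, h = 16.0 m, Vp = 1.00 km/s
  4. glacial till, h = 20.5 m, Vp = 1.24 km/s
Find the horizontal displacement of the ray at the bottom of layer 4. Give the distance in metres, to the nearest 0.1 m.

Apply Snell's law at each interface; in layer i the horizontal offset is hᵢ·tan θᵢ.
Layer 1: θ = 13.80°; offset = 16.9·tan 13.80° = 4.151 m.
Layer 2: sin θ = 0.67·sin 13.8°/0.32 = 0.4994, θ = 29.96°; offset = 3.9·tan 29.96° = 2.248 m.
Layer 3: sin θ = 1.00·sin 13.8°/0.32 = 0.7454, θ = 48.19°; offset = 16.0·tan 48.19° = 17.892 m.
Layer 4: sin θ = 1.24·sin 13.8°/0.32 = 0.9243, θ = 67.57°; offset = 20.5·tan 67.57° = 49.652 m.
Σ offsets = 73.943 m.

73.9 m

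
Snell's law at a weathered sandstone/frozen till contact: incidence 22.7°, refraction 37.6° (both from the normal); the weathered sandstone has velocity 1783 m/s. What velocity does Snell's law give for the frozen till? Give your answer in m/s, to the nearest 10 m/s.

2820 m/s

Snell's law: sin 22.7°/V₁ = sin 37.6°/V₂.
V₂ = V₁·sin 37.6°/sin 22.7° = 1783 × 1.5811 = 2819.05 m/s.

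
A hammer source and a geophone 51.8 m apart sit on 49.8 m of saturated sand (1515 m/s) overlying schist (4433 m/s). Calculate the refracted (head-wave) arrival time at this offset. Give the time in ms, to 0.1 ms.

θ_c = arcsin(V₁/V₂) = arcsin(1515/4433) = 19.98°, cos θ_c = 0.9398.
Intercept time tᵢ = 2h cos θ_c / V₁ = 2·49.8·0.9398/1515 = 0.06178 s.
t = x/V₂ + tᵢ = 51.8/4433 + 0.06178 = 0.07347 s.

73.5 ms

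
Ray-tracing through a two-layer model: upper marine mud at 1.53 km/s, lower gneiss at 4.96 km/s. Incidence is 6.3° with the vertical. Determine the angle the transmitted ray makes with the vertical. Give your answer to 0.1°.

sin θ₁/V₁ = sin θ₂/V₂ ⇒ sin θ₂ = 4.96·sin 6.3°/1.53 = 4.96·0.1097/1.53 = 0.3557.
θ₂ = sin⁻¹(0.3557) = 20.84° (from vertical).

20.8°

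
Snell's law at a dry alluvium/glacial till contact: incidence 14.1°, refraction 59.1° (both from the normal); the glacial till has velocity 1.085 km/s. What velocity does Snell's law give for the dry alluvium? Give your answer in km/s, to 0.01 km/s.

0.31 km/s

Snell's law: sin 14.1°/V₁ = sin 59.1°/V₂.
V₁ = V₂·sin 14.1°/sin 59.1° = 1.085 × 0.2839 = 0.31 km/s.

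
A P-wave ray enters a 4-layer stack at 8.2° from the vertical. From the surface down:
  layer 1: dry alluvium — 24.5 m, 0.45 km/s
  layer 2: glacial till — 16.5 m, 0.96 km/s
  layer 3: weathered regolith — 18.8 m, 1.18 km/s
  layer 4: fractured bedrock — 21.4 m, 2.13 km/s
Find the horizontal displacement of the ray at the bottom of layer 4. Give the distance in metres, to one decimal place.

36.0 m

Apply Snell's law at each interface; in layer i the horizontal offset is hᵢ·tan θᵢ.
Layer 1: θ = 8.20°; offset = 24.5·tan 8.20° = 3.531 m.
Layer 2: sin θ = 0.96·sin 8.2°/0.45 = 0.3043, θ = 17.71°; offset = 16.5·tan 17.71° = 5.270 m.
Layer 3: sin θ = 1.18·sin 8.2°/0.45 = 0.3740, θ = 21.96°; offset = 18.8·tan 21.96° = 7.582 m.
Layer 4: sin θ = 2.13·sin 8.2°/0.45 = 0.6751, θ = 42.46°; offset = 21.4·tan 42.46° = 19.584 m.
Summing the layer offsets gives 35.966 m.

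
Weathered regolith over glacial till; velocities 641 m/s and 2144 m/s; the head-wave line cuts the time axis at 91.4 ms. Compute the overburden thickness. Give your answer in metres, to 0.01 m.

30.70 m

h = tᵢ·V₁·V₂ / (2·√(V₂²−V₁²)).
√(V₂²−V₁²) = √(2144² − 641²) = 2045.9 m/s.
h = 0.0914 s × 641 × 2144 / (2 × 2045.9) = 30.70 m.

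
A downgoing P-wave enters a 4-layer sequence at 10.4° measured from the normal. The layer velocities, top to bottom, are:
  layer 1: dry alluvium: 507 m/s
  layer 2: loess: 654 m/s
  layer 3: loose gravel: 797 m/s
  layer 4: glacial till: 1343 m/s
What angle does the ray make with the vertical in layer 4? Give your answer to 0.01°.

Ray parameter p = sin 10.4° / 507 = 3.5605e-04 s/m.
sin θ_4 = p·V_4 = 3.5605e-04 × 1343 = 0.4782.
θ_4 = arcsin 0.4782 = 28.57°.

28.57°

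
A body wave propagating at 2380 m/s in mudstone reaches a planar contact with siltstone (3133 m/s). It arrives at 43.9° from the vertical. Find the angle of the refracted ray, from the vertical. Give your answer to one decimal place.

65.9°

sin θ₁/V₁ = sin θ₂/V₂ ⇒ sin θ₂ = 3133·sin 43.9°/2380 = 3133·0.6934/2380 = 0.9128.
θ₂ = sin⁻¹(0.9128) = 65.89° (from vertical).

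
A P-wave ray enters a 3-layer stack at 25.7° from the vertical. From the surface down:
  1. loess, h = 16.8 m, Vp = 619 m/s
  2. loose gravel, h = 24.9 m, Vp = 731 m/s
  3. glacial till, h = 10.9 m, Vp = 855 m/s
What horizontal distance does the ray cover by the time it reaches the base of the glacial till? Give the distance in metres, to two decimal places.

31.09 m

Apply Snell's law at each interface; in layer i the horizontal offset is hᵢ·tan θᵢ.
Layer 1: θ = 25.70°; offset = 16.8·tan 25.70° = 8.0853 m.
Layer 2: sin θ = 731·sin 25.7°/619 = 0.5121, θ = 30.81°; offset = 24.9·tan 30.81° = 14.8466 m.
Layer 3: sin θ = 855·sin 25.7°/619 = 0.5990, θ = 36.80°; offset = 10.9·tan 36.80° = 8.1537 m.
Summing the layer offsets gives 31.0855 m.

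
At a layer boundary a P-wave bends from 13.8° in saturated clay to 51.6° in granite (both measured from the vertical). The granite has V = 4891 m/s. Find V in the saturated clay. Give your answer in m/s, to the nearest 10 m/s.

sin 13.8° = 0.2385; sin 51.6° = 0.7837.
V₁ = V₂·(sin θ₁/sin θ₂) = 4891·(0.2385/0.7837) = 1488.68 m/s.

1490 m/s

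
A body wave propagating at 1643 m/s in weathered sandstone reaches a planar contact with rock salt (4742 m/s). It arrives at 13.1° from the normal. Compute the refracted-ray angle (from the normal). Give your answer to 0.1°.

sin θ₁/V₁ = sin θ₂/V₂ ⇒ sin θ₂ = 4742·sin 13.1°/1643 = 4742·0.2267/1643 = 0.6542.
θ₂ = sin⁻¹(0.6542) = 40.86° (from vertical).

40.9°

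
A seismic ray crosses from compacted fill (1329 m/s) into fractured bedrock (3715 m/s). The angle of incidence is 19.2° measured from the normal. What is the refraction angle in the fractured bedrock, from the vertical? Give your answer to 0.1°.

66.8°

Snell's law: sin θ₂ = (V₂/V₁)·sin θ₁ = (3715/1329)·sin 19.2° = 0.9193.
θ₂ = arcsin 0.9193 = 66.82° from the normal.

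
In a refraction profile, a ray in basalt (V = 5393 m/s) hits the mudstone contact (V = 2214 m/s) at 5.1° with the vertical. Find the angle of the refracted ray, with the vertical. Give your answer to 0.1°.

2.1°

Snell's law: sin θ₂ = (V₂/V₁)·sin θ₁ = (2214/5393)·sin 5.1° = 0.0365.
θ₂ = sin⁻¹(0.0365) = 2.09° (from vertical).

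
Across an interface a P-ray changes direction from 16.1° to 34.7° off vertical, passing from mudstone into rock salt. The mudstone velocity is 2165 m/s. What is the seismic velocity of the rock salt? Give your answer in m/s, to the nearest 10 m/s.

4440 m/s

Snell's law: sin 16.1°/V₁ = sin 34.7°/V₂.
V₂ = V₁·sin 34.7°/sin 16.1° = 2165 × 2.0528 = 4444.37 m/s.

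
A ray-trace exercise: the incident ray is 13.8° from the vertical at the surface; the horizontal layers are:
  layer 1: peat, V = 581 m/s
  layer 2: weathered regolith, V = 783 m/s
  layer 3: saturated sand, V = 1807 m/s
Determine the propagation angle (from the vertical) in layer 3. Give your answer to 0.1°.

47.9°

Ray parameter p = sin 13.8° / 581 = 4.1056e-04 s/m.
sin θ_3 = p·V_3 = 4.1056e-04 × 1807 = 0.7419.
θ_3 = arcsin 0.7419 = 47.89°.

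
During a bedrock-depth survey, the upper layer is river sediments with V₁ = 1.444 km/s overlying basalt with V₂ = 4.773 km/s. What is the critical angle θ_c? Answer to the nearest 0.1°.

At critical incidence the refracted ray runs along the interface (θ₂ = 90°), so sin θ_c = V₁/V₂.
θ_c = arcsin(1.444/4.773) = arcsin 0.3025 = 17.61°.

17.6°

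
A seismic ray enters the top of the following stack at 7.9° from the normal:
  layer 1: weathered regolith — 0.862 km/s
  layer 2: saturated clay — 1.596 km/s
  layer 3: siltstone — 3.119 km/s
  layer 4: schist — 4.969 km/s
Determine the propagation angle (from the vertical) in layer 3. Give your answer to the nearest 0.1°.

Snell's law across each interface conserves sin θ / V, so sin θ_3 = V_3·sin θ₁/V₁.
sin θ_3 = 3.119 × sin 7.9° / 0.862 = 0.4973.
θ_3 = 29.82° from the vertical.

29.8°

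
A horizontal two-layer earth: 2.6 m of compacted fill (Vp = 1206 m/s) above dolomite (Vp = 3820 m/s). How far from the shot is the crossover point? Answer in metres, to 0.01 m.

7.21 m

θ_c = arcsin(1206/3820) = 18.40°, so cos θ_c = 0.9489 and tᵢ = 2h cos θ_c/V₁ = 0.0041 s.
At crossover x/V₁ = x/V₂ + tᵢ ⇒ x = tᵢ/(1/V₁ − 1/V₂) = 0.00409/(8.2919e-04 − 2.6178e-04) = 7.21 m.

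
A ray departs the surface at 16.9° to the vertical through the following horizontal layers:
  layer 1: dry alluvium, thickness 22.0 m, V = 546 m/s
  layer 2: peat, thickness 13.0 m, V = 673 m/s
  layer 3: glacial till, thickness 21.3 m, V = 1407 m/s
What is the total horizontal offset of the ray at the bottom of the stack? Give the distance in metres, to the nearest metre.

Apply Snell's law at each interface; in layer i the horizontal offset is hᵢ·tan θᵢ.
Layer 1: θ = 16.90°; offset = 22.0·tan 16.90° = 6.684 m.
Layer 2: sin θ = 673·sin 16.9°/546 = 0.3583, θ = 21.00°; offset = 13.0·tan 21.00° = 4.989 m.
Layer 3: sin θ = 1407·sin 16.9°/546 = 0.7491, θ = 48.51°; offset = 21.3·tan 48.51° = 24.087 m.
Total horizontal offset = 35.761 m.

36 m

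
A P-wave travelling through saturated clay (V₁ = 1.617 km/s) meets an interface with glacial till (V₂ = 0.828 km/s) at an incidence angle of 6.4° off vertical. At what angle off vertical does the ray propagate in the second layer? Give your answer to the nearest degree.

3°

Snell's law: sin θ₂ = (V₂/V₁)·sin θ₁ = (0.828/1.617)·sin 6.4° = 0.0571.
θ₂ = sin⁻¹(0.0571) = 3.27° (from vertical).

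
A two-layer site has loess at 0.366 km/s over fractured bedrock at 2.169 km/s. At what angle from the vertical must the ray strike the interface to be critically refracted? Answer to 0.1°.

9.7°

At critical incidence the refracted ray runs along the interface (θ₂ = 90°), so sin θ_c = V₁/V₂.
θ_c = arcsin(0.366/2.169) = arcsin 0.1687 = 9.71°.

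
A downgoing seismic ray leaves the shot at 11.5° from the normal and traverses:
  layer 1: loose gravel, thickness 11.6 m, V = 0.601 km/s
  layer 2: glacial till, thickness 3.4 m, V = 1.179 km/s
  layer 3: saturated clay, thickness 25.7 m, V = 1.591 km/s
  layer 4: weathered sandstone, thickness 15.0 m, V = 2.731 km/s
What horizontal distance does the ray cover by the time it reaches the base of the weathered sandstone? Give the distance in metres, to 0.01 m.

51.87 m

Ray parameter p = sin 11.5° / 0.601 km/s = 3.3173e-01 s/km.
Layer 1: θ = 11.50°; offset = 11.6·tan 11.50° = 2.3600 m.
Layer 2: sin θ = p·1.179 = 0.3911 → θ = 23.02°; offset = 3.4·tan 23.02° = 1.4448 m.
Layer 3: sin θ = p·1.591 = 0.5278 → θ = 31.86°; offset = 25.7·tan 31.86° = 15.9691 m.
Layer 4: sin θ = p·2.731 = 0.9059 → θ = 64.95°; offset = 15.0·tan 64.95° = 32.0960 m.
Σ offsets = 51.8700 m.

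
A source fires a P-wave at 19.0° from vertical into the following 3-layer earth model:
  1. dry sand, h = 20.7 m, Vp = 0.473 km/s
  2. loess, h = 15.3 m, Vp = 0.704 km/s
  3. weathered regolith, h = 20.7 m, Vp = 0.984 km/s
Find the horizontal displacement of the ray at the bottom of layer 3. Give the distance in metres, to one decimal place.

p = sin θ₁/V₁ = sin 19.0°/0.473 = 6.8830e-01 s/km is conserved through the stack.
Layer 1: θ = 19.00°; offset = 20.7·tan 19.00° = 7.128 m.
Layer 2: sin θ = p·0.704 = 0.4846 → θ = 28.98°; offset = 15.3·tan 28.98° = 8.475 m.
Layer 3: sin θ = p·0.984 = 0.6773 → θ = 42.63°; offset = 20.7·tan 42.63° = 19.056 m.
Total horizontal offset = 34.659 m.

34.7 m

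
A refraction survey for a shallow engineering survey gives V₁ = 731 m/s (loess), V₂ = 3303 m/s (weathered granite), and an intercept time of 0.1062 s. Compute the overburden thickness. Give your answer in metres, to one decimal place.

θ_c = arcsin(731/3303) = 12.79°; cos θ_c = 0.9752.
tᵢ = 2h cos θ_c/V₁ ⇒ h = tᵢ·V₁/(2 cos θ_c) = 0.1062·731/(2·0.9752) = 39.80 m.

39.8 m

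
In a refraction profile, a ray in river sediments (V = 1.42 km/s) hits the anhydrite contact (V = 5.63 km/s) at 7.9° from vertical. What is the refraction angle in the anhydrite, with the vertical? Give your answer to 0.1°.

sin θ₁/V₁ = sin θ₂/V₂ ⇒ sin θ₂ = 5.63·sin 7.9°/1.42 = 5.63·0.1374/1.42 = 0.5449.
θ₂ = arcsin 0.5449 = 33.02° from the normal.

33.0°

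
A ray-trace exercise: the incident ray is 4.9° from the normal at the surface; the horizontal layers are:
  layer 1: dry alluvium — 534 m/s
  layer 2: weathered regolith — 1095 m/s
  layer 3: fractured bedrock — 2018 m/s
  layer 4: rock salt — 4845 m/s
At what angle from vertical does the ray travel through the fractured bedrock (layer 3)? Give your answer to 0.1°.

Snell's law across each interface conserves sin θ / V, so sin θ_3 = V_3·sin θ₁/V₁.
sin θ_3 = 2018 × sin 4.9° / 534 = 0.3228.
θ_3 = 18.83° from the vertical.

18.8°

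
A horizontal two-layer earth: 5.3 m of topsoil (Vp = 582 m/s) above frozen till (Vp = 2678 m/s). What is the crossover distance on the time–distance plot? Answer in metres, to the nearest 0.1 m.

13.2 m

x_cross = 2h·√((V₂+V₁)/(V₂−V₁)).
(V₂+V₁)/(V₂−V₁) = (2678+582)/(2678−582) = 1.5553; √ = 1.2471.
x_cross = 2·5.3·1.2471 = 13.22 m.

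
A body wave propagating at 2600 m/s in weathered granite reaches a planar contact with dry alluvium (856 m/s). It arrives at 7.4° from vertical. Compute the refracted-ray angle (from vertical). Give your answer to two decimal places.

2.43°

sin θ₁/V₁ = sin θ₂/V₂ ⇒ sin θ₂ = 856·sin 7.4°/2600 = 856·0.1288/2600 = 0.0424.
θ₂ = sin⁻¹(0.0424) = 2.43° (from vertical).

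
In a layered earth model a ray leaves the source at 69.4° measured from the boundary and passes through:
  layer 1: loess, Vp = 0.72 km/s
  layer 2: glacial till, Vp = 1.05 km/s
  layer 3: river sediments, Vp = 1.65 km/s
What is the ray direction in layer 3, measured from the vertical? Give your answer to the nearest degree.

From the normal: θ₁ = 90° − 69.4° = 20.6°.
Snell's law across each interface conserves sin θ / V, so sin θ_3 = V_3·sin θ₁/V₁.
sin θ_3 = 1.65 × sin 20.6° / 0.72 = 0.8063.
θ_3 = 53.74° from the vertical.

54°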